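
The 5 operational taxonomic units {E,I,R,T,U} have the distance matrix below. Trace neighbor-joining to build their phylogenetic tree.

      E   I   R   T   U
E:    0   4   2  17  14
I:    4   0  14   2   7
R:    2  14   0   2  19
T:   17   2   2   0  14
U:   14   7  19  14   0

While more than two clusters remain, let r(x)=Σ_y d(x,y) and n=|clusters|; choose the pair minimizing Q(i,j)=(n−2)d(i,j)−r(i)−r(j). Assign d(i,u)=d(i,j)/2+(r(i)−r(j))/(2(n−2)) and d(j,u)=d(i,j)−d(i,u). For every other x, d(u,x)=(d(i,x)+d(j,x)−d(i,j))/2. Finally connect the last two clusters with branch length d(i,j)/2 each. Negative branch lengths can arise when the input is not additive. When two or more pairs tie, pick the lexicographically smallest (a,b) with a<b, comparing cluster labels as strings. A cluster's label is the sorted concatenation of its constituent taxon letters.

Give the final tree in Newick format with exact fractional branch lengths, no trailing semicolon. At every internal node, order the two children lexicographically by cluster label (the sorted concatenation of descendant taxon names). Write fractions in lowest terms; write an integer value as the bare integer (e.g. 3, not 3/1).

((((E:1,R:1):49/8,T:19/8):17/8,I:-11/8):67/16,U:67/16)

step 1: merge (E,R) at d=2, Q=-68; branch lengths E→1, R→1; new cluster ER
  updated: d(ER,I)=8, d(ER,T)=17/2, d(ER,U)=31/2
step 2: merge (ER,T) at d=17/2, Q=-79/2; branch lengths ER→49/8, T→19/8; new cluster ERT
  updated: d(ERT,I)=3/4, d(ERT,U)=21/2
step 3: merge (ERT,I) at d=3/4, Q=-73/4; branch lengths ERT→17/8, I→-11/8; new cluster EIRT
  updated: d(EIRT,U)=67/8
step 4: merge (EIRT,U) at d=67/8; branch lengths EIRT→67/16, U→67/16; new cluster EIRTU
final tree: ((((E:1,R:1):49/8,T:19/8):17/8,I:-11/8):67/16,U:67/16)
total length: 157/8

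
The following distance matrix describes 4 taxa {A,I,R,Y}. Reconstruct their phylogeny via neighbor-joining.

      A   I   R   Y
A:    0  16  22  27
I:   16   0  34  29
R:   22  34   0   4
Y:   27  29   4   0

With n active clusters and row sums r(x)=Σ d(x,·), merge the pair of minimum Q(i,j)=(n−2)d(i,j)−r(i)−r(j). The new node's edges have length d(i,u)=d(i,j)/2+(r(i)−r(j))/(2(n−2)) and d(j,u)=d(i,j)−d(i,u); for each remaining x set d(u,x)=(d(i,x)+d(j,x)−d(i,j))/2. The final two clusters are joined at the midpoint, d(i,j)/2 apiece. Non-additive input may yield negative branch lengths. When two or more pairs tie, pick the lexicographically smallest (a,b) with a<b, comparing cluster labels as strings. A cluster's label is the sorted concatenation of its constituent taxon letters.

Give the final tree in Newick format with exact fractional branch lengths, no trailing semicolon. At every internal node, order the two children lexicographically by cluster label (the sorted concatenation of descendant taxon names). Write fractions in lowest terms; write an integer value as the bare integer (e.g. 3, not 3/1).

iteration 1: select A,I (d=16, Q=-112); attach at lengths (9/2, 23/2); label the merged cluster AI
  updated: d(AI,R)=20, d(AI,Y)=20
iteration 2: select AI,R (d=20, Q=-44); attach at lengths (18, 2); label the merged cluster AIR
  updated: d(AIR,Y)=2
iteration 3: select AIR,Y (d=2); attach at lengths (1, 1); label the merged cluster AIRY
final tree: (((A:9/2,I:23/2):18,R:2):1,Y:1)
total length: 38

(((A:9/2,I:23/2):18,R:2):1,Y:1)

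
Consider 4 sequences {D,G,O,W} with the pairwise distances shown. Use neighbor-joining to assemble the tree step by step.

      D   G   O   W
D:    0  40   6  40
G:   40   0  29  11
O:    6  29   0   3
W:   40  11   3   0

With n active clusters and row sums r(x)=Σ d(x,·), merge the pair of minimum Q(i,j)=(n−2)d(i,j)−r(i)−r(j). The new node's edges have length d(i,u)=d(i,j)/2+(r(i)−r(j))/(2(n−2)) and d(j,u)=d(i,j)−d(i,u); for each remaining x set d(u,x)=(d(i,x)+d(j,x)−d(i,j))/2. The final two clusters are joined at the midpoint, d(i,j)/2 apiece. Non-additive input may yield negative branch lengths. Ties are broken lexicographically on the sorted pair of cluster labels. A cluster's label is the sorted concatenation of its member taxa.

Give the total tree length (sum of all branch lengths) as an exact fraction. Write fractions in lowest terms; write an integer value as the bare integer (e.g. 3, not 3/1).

iteration 1: select D,O (d=6, Q=-112); attach at lengths (15, -9); label the merged cluster DO
  updated: d(DO,G)=63/2, d(DO,W)=37/2
iteration 2: select DO,G (d=63/2, Q=-61); attach at lengths (39/2, 12); label the merged cluster DGO
  updated: d(DGO,W)=-1
iteration 3: select DGO,W (d=-1); attach at lengths (-1/2, -1/2); label the merged cluster DGOW
final tree: (((D:15,O:-9):39/2,G:12):-1/2,W:-1/2)
total length: 73/2

73/2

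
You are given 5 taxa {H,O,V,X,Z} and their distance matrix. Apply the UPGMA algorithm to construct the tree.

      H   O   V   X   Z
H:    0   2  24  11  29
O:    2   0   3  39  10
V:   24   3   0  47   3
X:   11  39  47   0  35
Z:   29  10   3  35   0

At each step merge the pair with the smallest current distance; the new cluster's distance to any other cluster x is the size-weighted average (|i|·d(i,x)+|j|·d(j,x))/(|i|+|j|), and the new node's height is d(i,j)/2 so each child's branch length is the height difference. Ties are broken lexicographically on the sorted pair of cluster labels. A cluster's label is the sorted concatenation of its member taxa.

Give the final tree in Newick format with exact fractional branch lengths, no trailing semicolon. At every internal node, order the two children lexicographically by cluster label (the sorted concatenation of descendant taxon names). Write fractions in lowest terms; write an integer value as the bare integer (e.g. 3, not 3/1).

(((H:1,O:1):29/4,(V:3/2,Z:3/2):27/4):33/4,X:33/2)

iteration 1: select H,O (d=2); attach at lengths (1, 1); label the merged cluster HO
  updated: d(HO,V)=27/2, d(HO,X)=25, d(HO,Z)=39/2
iteration 2: select V,Z (d=3); attach at lengths (3/2, 3/2); label the merged cluster VZ
  updated: d(HO,VZ)=33/2, d(VZ,X)=41
iteration 3: select HO,VZ (d=33/2); attach at lengths (29/4, 27/4); label the merged cluster HOVZ
  updated: d(HOVZ,X)=33
iteration 4: select HOVZ,X (d=33); attach at lengths (33/4, 33/2); label the merged cluster HOVXZ
final tree: (((H:1,O:1):29/4,(V:3/2,Z:3/2):27/4):33/4,X:33/2)
total length: 175/4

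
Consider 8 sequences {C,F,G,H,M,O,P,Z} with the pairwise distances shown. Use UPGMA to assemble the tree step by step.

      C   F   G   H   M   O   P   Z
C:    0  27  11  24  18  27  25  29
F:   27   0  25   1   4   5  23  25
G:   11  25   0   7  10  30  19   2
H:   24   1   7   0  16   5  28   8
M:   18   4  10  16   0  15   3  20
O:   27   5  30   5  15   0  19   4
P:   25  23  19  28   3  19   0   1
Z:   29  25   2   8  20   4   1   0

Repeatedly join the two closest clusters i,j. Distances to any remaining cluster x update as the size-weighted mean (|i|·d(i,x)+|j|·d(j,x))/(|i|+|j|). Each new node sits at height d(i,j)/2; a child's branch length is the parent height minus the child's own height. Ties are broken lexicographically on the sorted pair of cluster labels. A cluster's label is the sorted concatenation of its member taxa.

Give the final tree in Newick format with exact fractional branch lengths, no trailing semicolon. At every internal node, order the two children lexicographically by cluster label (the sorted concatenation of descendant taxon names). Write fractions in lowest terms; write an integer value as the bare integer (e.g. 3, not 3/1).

(C:23/2,(((F:1/2,H:1/2):2,O:5/2):6,((G:5,M:5):1/2,(P:1/2,Z:1/2):5):3):3)

step 1: merge (F,H) at d=1; branch lengths F→1/2, H→1/2; new cluster FH
  updated: d(C,FH)=51/2, d(FH,G)=16, d(FH,M)=10, d(FH,O)=5, d(FH,P)=51/2, d(FH,Z)=33/2
step 2: merge (P,Z) at d=1; branch lengths P→1/2, Z→1/2; new cluster PZ
  updated: d(C,PZ)=27, d(FH,PZ)=21, d(G,PZ)=21/2, d(M,PZ)=23/2, d(O,PZ)=23/2
step 3: merge (FH,O) at d=5; branch lengths FH→2, O→5/2; new cluster FHO
  updated: d(C,FHO)=26, d(FHO,G)=62/3, d(FHO,M)=35/3, d(FHO,PZ)=107/6
step 4: merge (G,M) at d=10; branch lengths G→5, M→5; new cluster GM
  updated: d(C,GM)=29/2, d(FHO,GM)=97/6, d(GM,PZ)=11
step 5: merge (GM,PZ) at d=11; branch lengths GM→1/2, PZ→5; new cluster GMPZ
  updated: d(C,GMPZ)=83/4, d(FHO,GMPZ)=17
step 6: merge (FHO,GMPZ) at d=17; branch lengths FHO→6, GMPZ→3; new cluster FGHMOPZ
  updated: d(C,FGHMOPZ)=23
step 7: merge (C,FGHMOPZ) at d=23; branch lengths C→23/2, FGHMOPZ→3; new cluster CFGHMOPZ
final tree: (C:23/2,(((F:1/2,H:1/2):2,O:5/2):6,((G:5,M:5):1/2,(P:1/2,Z:1/2):5):3):3)
total length: 91/2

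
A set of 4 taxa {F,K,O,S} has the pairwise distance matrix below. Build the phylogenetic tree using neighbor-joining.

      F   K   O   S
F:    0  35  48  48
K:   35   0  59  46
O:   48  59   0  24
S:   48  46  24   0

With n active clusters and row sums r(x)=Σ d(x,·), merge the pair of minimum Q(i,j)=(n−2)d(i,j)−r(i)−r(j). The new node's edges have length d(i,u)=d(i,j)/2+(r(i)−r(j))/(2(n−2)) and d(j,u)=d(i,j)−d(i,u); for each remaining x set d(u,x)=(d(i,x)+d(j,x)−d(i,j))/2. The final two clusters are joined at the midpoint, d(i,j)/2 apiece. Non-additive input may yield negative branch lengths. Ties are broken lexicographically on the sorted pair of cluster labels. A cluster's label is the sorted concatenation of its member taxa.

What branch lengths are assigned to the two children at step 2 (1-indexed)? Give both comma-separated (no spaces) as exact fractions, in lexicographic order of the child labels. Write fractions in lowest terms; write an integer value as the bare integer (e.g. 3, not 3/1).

iteration 1: select F,K (d=35, Q=-201); attach at lengths (61/4, 79/4); label the merged cluster FK
  updated: d(FK,O)=36, d(FK,S)=59/2
iteration 2: select FK,O (d=36, Q=-179/2); attach at lengths (83/4, 61/4); label the merged cluster FKO
  updated: d(FKO,S)=35/4
iteration 3: select FKO,S (d=35/4); attach at lengths (35/8, 35/8); label the merged cluster FKOS
final tree: (((F:61/4,K:79/4):83/4,O:61/4):35/8,S:35/8)
total length: 319/4

83/4,61/4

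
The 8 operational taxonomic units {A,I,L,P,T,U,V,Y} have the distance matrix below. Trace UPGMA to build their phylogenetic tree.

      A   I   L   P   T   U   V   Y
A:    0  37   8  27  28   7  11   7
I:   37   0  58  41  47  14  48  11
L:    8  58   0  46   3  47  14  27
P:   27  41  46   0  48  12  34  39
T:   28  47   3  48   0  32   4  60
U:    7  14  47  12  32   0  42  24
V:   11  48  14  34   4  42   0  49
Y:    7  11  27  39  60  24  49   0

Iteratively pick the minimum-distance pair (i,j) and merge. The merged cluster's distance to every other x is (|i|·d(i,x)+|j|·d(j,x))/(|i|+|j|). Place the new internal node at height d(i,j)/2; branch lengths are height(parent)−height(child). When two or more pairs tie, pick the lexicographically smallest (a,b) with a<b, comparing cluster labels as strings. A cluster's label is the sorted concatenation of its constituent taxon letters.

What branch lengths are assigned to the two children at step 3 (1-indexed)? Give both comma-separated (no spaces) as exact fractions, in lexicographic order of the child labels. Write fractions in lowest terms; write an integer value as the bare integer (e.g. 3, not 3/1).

3,9/2

iteration 1: select L,T (d=3); attach at lengths (3/2, 3/2); label the merged cluster LT
  updated: d(A,LT)=18, d(I,LT)=105/2, d(LT,P)=47, d(LT,U)=79/2, d(LT,V)=9, d(LT,Y)=87/2
iteration 2: select A,U (d=7); attach at lengths (7/2, 7/2); label the merged cluster AU
  updated: d(AU,I)=51/2, d(AU,LT)=115/4, d(AU,P)=39/2, d(AU,V)=53/2, d(AU,Y)=31/2
iteration 3: select LT,V (d=9); attach at lengths (3, 9/2); label the merged cluster LTV
  updated: d(AU,LTV)=28, d(I,LTV)=51, d(LTV,P)=128/3, d(LTV,Y)=136/3
iteration 4: select I,Y (d=11); attach at lengths (11/2, 11/2); label the merged cluster IY
  updated: d(AU,IY)=41/2, d(IY,LTV)=289/6, d(IY,P)=40
iteration 5: select AU,P (d=39/2); attach at lengths (25/4, 39/4); label the merged cluster APU
  updated: d(APU,IY)=27, d(APU,LTV)=296/9
iteration 6: select APU,IY (d=27); attach at lengths (15/4, 8); label the merged cluster AIPUY
  updated: d(AIPUY,LTV)=39
iteration 7: select AIPUY,LTV (d=39); attach at lengths (6, 15); label the merged cluster AILPTUVY
final tree: ((((A:7/2,U:7/2):25/4,P:39/4):15/4,(I:11/2,Y:11/2):8):6,((L:3/2,T:3/2):3,V:9/2):15)
total length: 309/4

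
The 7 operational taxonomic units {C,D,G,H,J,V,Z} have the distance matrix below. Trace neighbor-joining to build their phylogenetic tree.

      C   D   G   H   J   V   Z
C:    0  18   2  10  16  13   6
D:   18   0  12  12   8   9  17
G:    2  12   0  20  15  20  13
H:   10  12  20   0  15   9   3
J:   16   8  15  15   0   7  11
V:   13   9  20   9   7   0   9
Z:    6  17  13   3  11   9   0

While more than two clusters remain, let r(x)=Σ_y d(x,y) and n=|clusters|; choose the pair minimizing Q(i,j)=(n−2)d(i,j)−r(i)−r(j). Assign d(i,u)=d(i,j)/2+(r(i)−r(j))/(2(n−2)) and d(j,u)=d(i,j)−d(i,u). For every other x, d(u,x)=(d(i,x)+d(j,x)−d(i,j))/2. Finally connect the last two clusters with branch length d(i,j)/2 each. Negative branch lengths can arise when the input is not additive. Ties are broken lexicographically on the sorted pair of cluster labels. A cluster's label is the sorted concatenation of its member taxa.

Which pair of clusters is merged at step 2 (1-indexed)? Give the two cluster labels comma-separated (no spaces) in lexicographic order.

H,Z

iteration 1: select C,G (d=2, Q=-137); attach at lengths (-7/10, 27/10); label the merged cluster CG
  updated: d(CG,D)=14, d(CG,H)=14, d(CG,J)=29/2, d(CG,V)=31/2, d(CG,Z)=17/2
iteration 2: select H,Z (d=3, Q=-179/2); attach at lengths (33/16, 15/16); label the merged cluster HZ
  updated: d(CG,HZ)=39/4, d(D,HZ)=13, d(HZ,J)=23/2, d(HZ,V)=15/2
iteration 3: select CG,HZ (d=39/4, Q=-265/4); attach at lengths (55/8, 23/8); label the merged cluster CGHZ
  updated: d(CGHZ,D)=69/8, d(CGHZ,J)=65/8, d(CGHZ,V)=53/8
iteration 4: select CGHZ,V (d=53/8, Q=-131/4); attach at lengths (7/2, 25/8); label the merged cluster CGHVZ
  updated: d(CGHVZ,D)=11/2, d(CGHVZ,J)=17/4
iteration 5: select CGHVZ,D (d=11/2, Q=-71/4); attach at lengths (7/8, 37/8); label the merged cluster CDGHVZ
  updated: d(CDGHVZ,J)=27/8
iteration 6: select CDGHVZ,J (d=27/8); attach at lengths (27/16, 27/16); label the merged cluster CDGHJVZ
final tree: (((((C:-7/10,G:27/10):55/8,(H:33/16,Z:15/16):23/8):7/2,V:25/8):7/8,D:37/8):27/16,J:27/16)
total length: 121/4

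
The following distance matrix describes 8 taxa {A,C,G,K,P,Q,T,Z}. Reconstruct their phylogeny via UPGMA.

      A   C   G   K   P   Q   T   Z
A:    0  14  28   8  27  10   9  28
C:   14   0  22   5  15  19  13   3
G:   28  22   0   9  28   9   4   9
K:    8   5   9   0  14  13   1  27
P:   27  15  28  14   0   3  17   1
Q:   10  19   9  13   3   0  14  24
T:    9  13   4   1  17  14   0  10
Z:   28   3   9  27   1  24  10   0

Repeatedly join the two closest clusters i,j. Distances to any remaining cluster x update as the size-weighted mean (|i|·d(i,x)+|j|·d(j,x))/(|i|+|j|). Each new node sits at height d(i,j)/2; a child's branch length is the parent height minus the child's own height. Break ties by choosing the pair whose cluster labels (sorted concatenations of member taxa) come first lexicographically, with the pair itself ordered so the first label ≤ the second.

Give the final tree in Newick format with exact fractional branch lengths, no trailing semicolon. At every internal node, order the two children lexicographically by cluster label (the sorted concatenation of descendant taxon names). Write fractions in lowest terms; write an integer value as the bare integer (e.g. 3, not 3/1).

1. join K+T (d=1) ⇒ KT; edges |K|=1/2, |T|=1/2
  updated: d(A,KT)=17/2, d(C,KT)=9, d(G,KT)=13/2, d(KT,P)=31/2, d(KT,Q)=27/2, d(KT,Z)=37/2
2. join P+Z (d=1) ⇒ PZ; edges |P|=1/2, |Z|=1/2
  updated: d(A,PZ)=55/2, d(C,PZ)=9, d(G,PZ)=37/2, d(KT,PZ)=17, d(PZ,Q)=27/2
3. join G+KT (d=13/2) ⇒ GKT; edges |G|=13/4, |KT|=11/4
  updated: d(A,GKT)=15, d(C,GKT)=40/3, d(GKT,PZ)=35/2, d(GKT,Q)=12
4. join C+PZ (d=9) ⇒ CPZ; edges |C|=9/2, |PZ|=4
  updated: d(A,CPZ)=23, d(CPZ,GKT)=145/9, d(CPZ,Q)=46/3
5. join A+Q (d=10) ⇒ AQ; edges |A|=5, |Q|=5
  updated: d(AQ,CPZ)=115/6, d(AQ,GKT)=27/2
6. join AQ+GKT (d=27/2) ⇒ AGKQT; edges |AQ|=7/4, |GKT|=7/2
  updated: d(AGKQT,CPZ)=52/3
7. join AGKQT+CPZ (d=52/3) ⇒ ACGKPQTZ; edges |AGKQT|=23/12, |CPZ|=25/6
final tree: (((A:5,Q:5):7/4,(G:13/4,(K:1/2,T:1/2):11/4):7/2):23/12,(C:9/2,(P:1/2,Z:1/2):4):25/6)
total length: 227/6

(((A:5,Q:5):7/4,(G:13/4,(K:1/2,T:1/2):11/4):7/2):23/12,(C:9/2,(P:1/2,Z:1/2):4):25/6)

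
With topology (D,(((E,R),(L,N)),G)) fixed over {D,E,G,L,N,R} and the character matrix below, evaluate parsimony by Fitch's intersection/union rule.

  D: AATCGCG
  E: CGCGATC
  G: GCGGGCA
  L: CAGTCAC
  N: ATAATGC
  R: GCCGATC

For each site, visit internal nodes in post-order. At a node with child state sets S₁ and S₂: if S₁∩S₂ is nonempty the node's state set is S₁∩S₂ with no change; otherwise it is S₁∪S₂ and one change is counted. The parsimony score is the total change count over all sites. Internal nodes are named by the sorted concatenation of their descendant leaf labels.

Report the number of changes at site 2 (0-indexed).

3

ER@0: {C} ∪ {G} = {C,G} (union, +1)
LN@0: {C} ∪ {A} = {A,C} (union, +1)
ELNR@0: {C,G} ∩ {A,C} = {C} (intersection, +0)
EGLNR@0: {C} ∪ {G} = {C,G} (union, +1)
DEGLNR@0: {A} ∪ {C,G} = {A,C,G} (union, +1)
ER@1: {G} ∪ {C} = {C,G} (union, +1)
LN@1: {A} ∪ {T} = {A,T} (union, +1)
ELNR@1: {C,G} ∪ {A,T} = {A,C,G,T} (union, +1)
EGLNR@1: {A,C,G,T} ∩ {C} = {C} (intersection, +0)
DEGLNR@1: {A} ∪ {C} = {A,C} (union, +1)
ER@2: {C} ∩ {C} = {C} (intersection, +0)
LN@2: {G} ∪ {A} = {A,G} (union, +1)
ELNR@2: {C} ∪ {A,G} = {A,C,G} (union, +1)
EGLNR@2: {A,C,G} ∩ {G} = {G} (intersection, +0)
DEGLNR@2: {T} ∪ {G} = {G,T} (union, +1)
ER@3: {G} ∩ {G} = {G} (intersection, +0)
LN@3: {T} ∪ {A} = {A,T} (union, +1)
ELNR@3: {G} ∪ {A,T} = {A,G,T} (union, +1)
EGLNR@3: {A,G,T} ∩ {G} = {G} (intersection, +0)
DEGLNR@3: {C} ∪ {G} = {C,G} (union, +1)
ER@4: {A} ∩ {A} = {A} (intersection, +0)
LN@4: {C} ∪ {T} = {C,T} (union, +1)
ELNR@4: {A} ∪ {C,T} = {A,C,T} (union, +1)
EGLNR@4: {A,C,T} ∪ {G} = {A,C,G,T} (union, +1)
DEGLNR@4: {G} ∩ {A,C,G,T} = {G} (intersection, +0)
ER@5: {T} ∩ {T} = {T} (intersection, +0)
LN@5: {A} ∪ {G} = {A,G} (union, +1)
ELNR@5: {T} ∪ {A,G} = {A,G,T} (union, +1)
EGLNR@5: {A,G,T} ∪ {C} = {A,C,G,T} (union, +1)
DEGLNR@5: {C} ∩ {A,C,G,T} = {C} (intersection, +0)
ER@6: {C} ∩ {C} = {C} (intersection, +0)
LN@6: {C} ∩ {C} = {C} (intersection, +0)
ELNR@6: {C} ∩ {C} = {C} (intersection, +0)
EGLNR@6: {C} ∪ {A} = {A,C} (union, +1)
DEGLNR@6: {G} ∪ {A,C} = {A,C,G} (union, +1)
per-site changes: [4, 4, 3, 3, 3, 3, 2]; total = 22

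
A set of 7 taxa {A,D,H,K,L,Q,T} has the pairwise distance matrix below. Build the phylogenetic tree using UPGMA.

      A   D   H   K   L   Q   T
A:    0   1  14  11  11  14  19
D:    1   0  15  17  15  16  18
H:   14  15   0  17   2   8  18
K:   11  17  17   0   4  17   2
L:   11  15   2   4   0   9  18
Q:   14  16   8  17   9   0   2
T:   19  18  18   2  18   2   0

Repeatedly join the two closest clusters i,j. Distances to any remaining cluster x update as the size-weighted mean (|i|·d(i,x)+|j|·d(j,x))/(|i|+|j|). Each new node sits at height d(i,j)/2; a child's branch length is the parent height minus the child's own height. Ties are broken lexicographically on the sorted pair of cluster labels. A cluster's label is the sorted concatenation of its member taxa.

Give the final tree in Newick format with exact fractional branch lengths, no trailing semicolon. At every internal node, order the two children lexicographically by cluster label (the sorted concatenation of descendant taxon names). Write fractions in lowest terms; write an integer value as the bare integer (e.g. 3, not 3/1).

((A:1/2,D:1/2):7,(((H:1,L:1):13/4,Q:17/4):25/12,(K:1,T:1):16/3):7/6)

step 1: merge (A,D) at d=1; branch lengths A→1/2, D→1/2; new cluster AD
  updated: d(AD,H)=29/2, d(AD,K)=14, d(AD,L)=13, d(AD,Q)=15, d(AD,T)=37/2
step 2: merge (H,L) at d=2; branch lengths H→1, L→1; new cluster HL
  updated: d(AD,HL)=55/4, d(HL,K)=21/2, d(HL,Q)=17/2, d(HL,T)=18
step 3: merge (K,T) at d=2; branch lengths K→1, T→1; new cluster KT
  updated: d(AD,KT)=65/4, d(HL,KT)=57/4, d(KT,Q)=19/2
step 4: merge (HL,Q) at d=17/2; branch lengths HL→13/4, Q→17/4; new cluster HLQ
  updated: d(AD,HLQ)=85/6, d(HLQ,KT)=38/3
step 5: merge (HLQ,KT) at d=38/3; branch lengths HLQ→25/12, KT→16/3; new cluster HKLQT
  updated: d(AD,HKLQT)=15
step 6: merge (AD,HKLQT) at d=15; branch lengths AD→7, HKLQT→7/6; new cluster ADHKLQT
final tree: ((A:1/2,D:1/2):7,(((H:1,L:1):13/4,Q:17/4):25/12,(K:1,T:1):16/3):7/6)
total length: 337/12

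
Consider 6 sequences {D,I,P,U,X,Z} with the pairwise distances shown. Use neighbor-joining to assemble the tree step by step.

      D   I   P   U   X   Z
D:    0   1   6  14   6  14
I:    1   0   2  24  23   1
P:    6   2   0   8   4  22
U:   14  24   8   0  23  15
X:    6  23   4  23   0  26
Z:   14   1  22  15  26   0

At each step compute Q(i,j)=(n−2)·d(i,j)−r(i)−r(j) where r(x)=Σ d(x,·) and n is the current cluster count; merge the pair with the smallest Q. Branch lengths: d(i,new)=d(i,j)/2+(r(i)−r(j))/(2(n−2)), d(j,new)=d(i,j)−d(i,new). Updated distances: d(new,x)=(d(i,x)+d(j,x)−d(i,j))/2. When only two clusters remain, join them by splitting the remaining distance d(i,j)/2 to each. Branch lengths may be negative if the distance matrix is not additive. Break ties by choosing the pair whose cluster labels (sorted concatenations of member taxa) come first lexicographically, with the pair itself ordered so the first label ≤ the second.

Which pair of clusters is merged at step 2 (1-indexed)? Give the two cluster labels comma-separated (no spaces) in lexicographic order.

P,X

iteration 1: select I,Z (d=1, Q=-125); attach at lengths (-23/8, 31/8); label the merged cluster IZ
  updated: d(D,IZ)=7, d(IZ,P)=23/2, d(IZ,U)=19, d(IZ,X)=24
iteration 2: select P,X (d=4, Q=-149/2); attach at lengths (-31/12, 79/12); label the merged cluster PX
  updated: d(D,PX)=4, d(IZ,PX)=63/4, d(PX,U)=27/2
iteration 3: select D,IZ (d=7, Q=-211/4); attach at lengths (-11/16, 123/16); label the merged cluster DIZ
  updated: d(DIZ,PX)=51/8, d(DIZ,U)=13
iteration 4: select DIZ,PX (d=51/8, Q=-263/8); attach at lengths (47/16, 55/16); label the merged cluster DIPXZ
  updated: d(DIPXZ,U)=161/16
iteration 5: select DIPXZ,U (d=161/16); attach at lengths (161/32, 161/32); label the merged cluster DIPUXZ
final tree: (((D:-11/16,(I:-23/8,Z:31/8):123/16):47/16,(P:-31/12,X:79/12):55/16):161/32,U:161/32)
total length: 455/16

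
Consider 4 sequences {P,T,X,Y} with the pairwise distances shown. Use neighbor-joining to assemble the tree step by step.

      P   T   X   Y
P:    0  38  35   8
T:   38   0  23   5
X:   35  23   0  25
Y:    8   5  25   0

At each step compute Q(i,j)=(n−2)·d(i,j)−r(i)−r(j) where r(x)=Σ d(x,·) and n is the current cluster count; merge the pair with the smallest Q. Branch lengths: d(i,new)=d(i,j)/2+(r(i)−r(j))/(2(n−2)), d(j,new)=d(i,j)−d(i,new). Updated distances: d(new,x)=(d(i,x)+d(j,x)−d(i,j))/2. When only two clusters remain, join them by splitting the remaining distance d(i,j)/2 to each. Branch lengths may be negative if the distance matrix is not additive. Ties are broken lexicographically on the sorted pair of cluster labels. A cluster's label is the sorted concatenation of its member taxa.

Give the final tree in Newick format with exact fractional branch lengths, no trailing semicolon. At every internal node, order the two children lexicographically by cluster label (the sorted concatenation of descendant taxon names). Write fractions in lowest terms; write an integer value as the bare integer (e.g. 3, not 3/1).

(((P:59/4,Y:-27/4):41/4,T:29/4):63/8,X:63/8)

iteration 1: select P,Y (d=8, Q=-103); attach at lengths (59/4, -27/4); label the merged cluster PY
  updated: d(PY,T)=35/2, d(PY,X)=26
iteration 2: select PY,T (d=35/2, Q=-133/2); attach at lengths (41/4, 29/4); label the merged cluster PTY
  updated: d(PTY,X)=63/4
iteration 3: select PTY,X (d=63/4); attach at lengths (63/8, 63/8); label the merged cluster PTXY
final tree: (((P:59/4,Y:-27/4):41/4,T:29/4):63/8,X:63/8)
total length: 165/4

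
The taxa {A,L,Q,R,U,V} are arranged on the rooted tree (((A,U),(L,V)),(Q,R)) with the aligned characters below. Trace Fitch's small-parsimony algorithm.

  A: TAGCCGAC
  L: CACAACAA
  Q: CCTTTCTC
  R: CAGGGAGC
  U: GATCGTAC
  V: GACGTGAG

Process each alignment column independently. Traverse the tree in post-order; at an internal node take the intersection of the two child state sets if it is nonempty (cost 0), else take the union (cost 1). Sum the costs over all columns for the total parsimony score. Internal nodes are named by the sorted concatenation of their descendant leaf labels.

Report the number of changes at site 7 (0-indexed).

2

[col 0] AU: children A:{T}, U:{G} ∪→ {G,T}; cost 1
[col 0] LV: children L:{C}, V:{G} ∪→ {C,G}; cost 1
[col 0] ALUV: children AU:{G,T}, LV:{C,G} ∩→ {G}; cost 0
[col 0] QR: children Q:{C}, R:{C} ∩→ {C}; cost 0
[col 0] ALQRUV: children ALUV:{G}, QR:{C} ∪→ {C,G}; cost 1
[col 1] AU: children A:{A}, U:{A} ∩→ {A}; cost 0
[col 1] LV: children L:{A}, V:{A} ∩→ {A}; cost 0
[col 1] ALUV: children AU:{A}, LV:{A} ∩→ {A}; cost 0
[col 1] QR: children Q:{C}, R:{A} ∪→ {A,C}; cost 1
[col 1] ALQRUV: children ALUV:{A}, QR:{A,C} ∩→ {A}; cost 0
[col 2] AU: children A:{G}, U:{T} ∪→ {G,T}; cost 1
[col 2] LV: children L:{C}, V:{C} ∩→ {C}; cost 0
[col 2] ALUV: children AU:{G,T}, LV:{C} ∪→ {C,G,T}; cost 1
[col 2] QR: children Q:{T}, R:{G} ∪→ {G,T}; cost 1
[col 2] ALQRUV: children ALUV:{C,G,T}, QR:{G,T} ∩→ {G,T}; cost 0
[col 3] AU: children A:{C}, U:{C} ∩→ {C}; cost 0
[col 3] LV: children L:{A}, V:{G} ∪→ {A,G}; cost 1
[col 3] ALUV: children AU:{C}, LV:{A,G} ∪→ {A,C,G}; cost 1
[col 3] QR: children Q:{T}, R:{G} ∪→ {G,T}; cost 1
[col 3] ALQRUV: children ALUV:{A,C,G}, QR:{G,T} ∩→ {G}; cost 0
[col 4] AU: children A:{C}, U:{G} ∪→ {C,G}; cost 1
[col 4] LV: children L:{A}, V:{T} ∪→ {A,T}; cost 1
[col 4] ALUV: children AU:{C,G}, LV:{A,T} ∪→ {A,C,G,T}; cost 1
[col 4] QR: children Q:{T}, R:{G} ∪→ {G,T}; cost 1
[col 4] ALQRUV: children ALUV:{A,C,G,T}, QR:{G,T} ∩→ {G,T}; cost 0
[col 5] AU: children A:{G}, U:{T} ∪→ {G,T}; cost 1
[col 5] LV: children L:{C}, V:{G} ∪→ {C,G}; cost 1
[col 5] ALUV: children AU:{G,T}, LV:{C,G} ∩→ {G}; cost 0
[col 5] QR: children Q:{C}, R:{A} ∪→ {A,C}; cost 1
[col 5] ALQRUV: children ALUV:{G}, QR:{A,C} ∪→ {A,C,G}; cost 1
[col 6] AU: children A:{A}, U:{A} ∩→ {A}; cost 0
[col 6] LV: children L:{A}, V:{A} ∩→ {A}; cost 0
[col 6] ALUV: children AU:{A}, LV:{A} ∩→ {A}; cost 0
[col 6] QR: children Q:{T}, R:{G} ∪→ {G,T}; cost 1
[col 6] ALQRUV: children ALUV:{A}, QR:{G,T} ∪→ {A,G,T}; cost 1
[col 7] AU: children A:{C}, U:{C} ∩→ {C}; cost 0
[col 7] LV: children L:{A}, V:{G} ∪→ {A,G}; cost 1
[col 7] ALUV: children AU:{C}, LV:{A,G} ∪→ {A,C,G}; cost 1
[col 7] QR: children Q:{C}, R:{C} ∩→ {C}; cost 0
[col 7] ALQRUV: children ALUV:{A,C,G}, QR:{C} ∩→ {C}; cost 0
per-site changes: [3, 1, 3, 3, 4, 4, 2, 2]; total = 22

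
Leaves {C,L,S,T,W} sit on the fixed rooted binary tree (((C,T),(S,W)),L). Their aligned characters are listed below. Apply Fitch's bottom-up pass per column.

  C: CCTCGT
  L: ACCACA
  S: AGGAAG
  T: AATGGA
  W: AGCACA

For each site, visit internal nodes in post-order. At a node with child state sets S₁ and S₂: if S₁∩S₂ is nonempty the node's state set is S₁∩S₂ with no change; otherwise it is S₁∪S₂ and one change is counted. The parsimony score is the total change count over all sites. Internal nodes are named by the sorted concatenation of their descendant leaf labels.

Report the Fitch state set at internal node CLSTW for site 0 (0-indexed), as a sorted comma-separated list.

[col 0] CT: children C:{C}, T:{A} ∪→ {A,C}; cost 1
[col 0] SW: children S:{A}, W:{A} ∩→ {A}; cost 0
[col 0] CSTW: children CT:{A,C}, SW:{A} ∩→ {A}; cost 0
[col 0] CLSTW: children CSTW:{A}, L:{A} ∩→ {A}; cost 0
[col 1] CT: children C:{C}, T:{A} ∪→ {A,C}; cost 1
[col 1] SW: children S:{G}, W:{G} ∩→ {G}; cost 0
[col 1] CSTW: children CT:{A,C}, SW:{G} ∪→ {A,C,G}; cost 1
[col 1] CLSTW: children CSTW:{A,C,G}, L:{C} ∩→ {C}; cost 0
[col 2] CT: children C:{T}, T:{T} ∩→ {T}; cost 0
[col 2] SW: children S:{G}, W:{C} ∪→ {C,G}; cost 1
[col 2] CSTW: children CT:{T}, SW:{C,G} ∪→ {C,G,T}; cost 1
[col 2] CLSTW: children CSTW:{C,G,T}, L:{C} ∩→ {C}; cost 0
[col 3] CT: children C:{C}, T:{G} ∪→ {C,G}; cost 1
[col 3] SW: children S:{A}, W:{A} ∩→ {A}; cost 0
[col 3] CSTW: children CT:{C,G}, SW:{A} ∪→ {A,C,G}; cost 1
[col 3] CLSTW: children CSTW:{A,C,G}, L:{A} ∩→ {A}; cost 0
[col 4] CT: children C:{G}, T:{G} ∩→ {G}; cost 0
[col 4] SW: children S:{A}, W:{C} ∪→ {A,C}; cost 1
[col 4] CSTW: children CT:{G}, SW:{A,C} ∪→ {A,C,G}; cost 1
[col 4] CLSTW: children CSTW:{A,C,G}, L:{C} ∩→ {C}; cost 0
[col 5] CT: children C:{T}, T:{A} ∪→ {A,T}; cost 1
[col 5] SW: children S:{G}, W:{A} ∪→ {A,G}; cost 1
[col 5] CSTW: children CT:{A,T}, SW:{A,G} ∩→ {A}; cost 0
[col 5] CLSTW: children CSTW:{A}, L:{A} ∩→ {A}; cost 0
per-site changes: [1, 2, 2, 2, 2, 2]; total = 11

A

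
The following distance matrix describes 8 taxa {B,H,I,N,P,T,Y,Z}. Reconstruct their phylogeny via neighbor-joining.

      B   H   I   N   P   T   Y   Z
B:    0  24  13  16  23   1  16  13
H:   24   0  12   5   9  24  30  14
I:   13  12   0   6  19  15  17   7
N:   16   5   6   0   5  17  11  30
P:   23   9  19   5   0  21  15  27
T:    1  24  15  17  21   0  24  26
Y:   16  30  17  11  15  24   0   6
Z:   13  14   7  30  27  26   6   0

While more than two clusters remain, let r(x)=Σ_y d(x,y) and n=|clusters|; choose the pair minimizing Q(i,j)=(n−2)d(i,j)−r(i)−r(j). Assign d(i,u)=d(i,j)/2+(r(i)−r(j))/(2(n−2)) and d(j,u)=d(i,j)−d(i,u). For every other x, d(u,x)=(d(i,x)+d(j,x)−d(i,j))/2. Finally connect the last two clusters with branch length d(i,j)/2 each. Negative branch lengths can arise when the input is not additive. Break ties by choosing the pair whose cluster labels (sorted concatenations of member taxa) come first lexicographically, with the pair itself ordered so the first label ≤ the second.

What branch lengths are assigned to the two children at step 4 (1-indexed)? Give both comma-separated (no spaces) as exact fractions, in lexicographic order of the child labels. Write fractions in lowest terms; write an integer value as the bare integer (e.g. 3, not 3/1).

23/24,13/6

1. join B+T (d=1, Q=-228) ⇒ BT; edges |B|=-4/3, |T|=7/3
  updated: d(BT,H)=47/2, d(BT,I)=27/2, d(BT,N)=16, d(BT,P)=43/2, d(BT,Y)=39/2, d(BT,Z)=19
2. join Y+Z (d=6, Q=-343/2) ⇒ YZ; edges |Y|=51/20, |Z|=69/20
  updated: d(BT,YZ)=65/4, d(H,YZ)=19, d(I,YZ)=9, d(N,YZ)=35/2, d(P,YZ)=18
3. join BT+YZ (d=65/4, Q=-211/2) ⇒ BTYZ; edges |BT|=19/2, |YZ|=27/4
  updated: d(BTYZ,H)=105/8, d(BTYZ,I)=25/8, d(BTYZ,N)=69/8, d(BTYZ,P)=93/8
4. join BTYZ+I (d=25/8, Q=-269/4) ⇒ BITYZ; edges |BTYZ|=23/24, |I|=13/6
  updated: d(BITYZ,H)=11, d(BITYZ,N)=23/4, d(BITYZ,P)=55/4
5. join BITYZ+N (d=23/4, Q=-139/4) ⇒ BINTYZ; edges |BITYZ|=105/16, |N|=-13/16
  updated: d(BINTYZ,H)=41/8, d(BINTYZ,P)=13/2
6. join BINTYZ+H (d=41/8, Q=-165/8) ⇒ BHINTYZ; edges |BINTYZ|=21/16, |H|=61/16
  updated: d(BHINTYZ,P)=83/16
7. join BHINTYZ+P (d=83/16) ⇒ BHINPTYZ; edges |BHINTYZ|=83/32, |P|=83/32
final tree: ((((((B:-4/3,T:7/3):19/2,(Y:51/20,Z:69/20):27/4):23/24,I:13/6):105/16,N:-13/16):21/16,H:61/16):83/32,P:83/32)
total length: 679/16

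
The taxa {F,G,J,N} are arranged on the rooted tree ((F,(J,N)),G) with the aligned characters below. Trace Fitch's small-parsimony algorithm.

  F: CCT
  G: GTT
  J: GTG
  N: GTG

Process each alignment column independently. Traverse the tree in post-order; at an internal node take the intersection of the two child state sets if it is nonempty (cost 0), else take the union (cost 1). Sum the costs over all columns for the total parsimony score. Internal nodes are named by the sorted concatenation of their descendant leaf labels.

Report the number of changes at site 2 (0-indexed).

1

[col 0] JN: children J:{G}, N:{G} ∩→ {G}; cost 0
[col 0] FJN: children F:{C}, JN:{G} ∪→ {C,G}; cost 1
[col 0] FGJN: children FJN:{C,G}, G:{G} ∩→ {G}; cost 0
[col 1] JN: children J:{T}, N:{T} ∩→ {T}; cost 0
[col 1] FJN: children F:{C}, JN:{T} ∪→ {C,T}; cost 1
[col 1] FGJN: children FJN:{C,T}, G:{T} ∩→ {T}; cost 0
[col 2] JN: children J:{G}, N:{G} ∩→ {G}; cost 0
[col 2] FJN: children F:{T}, JN:{G} ∪→ {G,T}; cost 1
[col 2] FGJN: children FJN:{G,T}, G:{T} ∩→ {T}; cost 0
per-site changes: [1, 1, 1]; total = 3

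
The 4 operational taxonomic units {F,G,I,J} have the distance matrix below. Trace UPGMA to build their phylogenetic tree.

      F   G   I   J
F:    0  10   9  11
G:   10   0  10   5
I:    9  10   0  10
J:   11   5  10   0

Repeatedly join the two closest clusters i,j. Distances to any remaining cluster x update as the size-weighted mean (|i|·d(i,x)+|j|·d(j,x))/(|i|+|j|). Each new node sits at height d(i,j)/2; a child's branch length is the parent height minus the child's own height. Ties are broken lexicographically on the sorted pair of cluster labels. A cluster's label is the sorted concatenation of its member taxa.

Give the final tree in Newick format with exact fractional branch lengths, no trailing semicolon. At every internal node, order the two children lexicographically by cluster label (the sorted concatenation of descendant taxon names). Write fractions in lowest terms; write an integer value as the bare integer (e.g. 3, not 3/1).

((F:9/2,I:9/2):5/8,(G:5/2,J:5/2):21/8)

step 1: merge (G,J) at d=5; branch lengths G→5/2, J→5/2; new cluster GJ
  updated: d(F,GJ)=21/2, d(GJ,I)=10
step 2: merge (F,I) at d=9; branch lengths F→9/2, I→9/2; new cluster FI
  updated: d(FI,GJ)=41/4
step 3: merge (FI,GJ) at d=41/4; branch lengths FI→5/8, GJ→21/8; new cluster FGIJ
final tree: ((F:9/2,I:9/2):5/8,(G:5/2,J:5/2):21/8)
total length: 69/4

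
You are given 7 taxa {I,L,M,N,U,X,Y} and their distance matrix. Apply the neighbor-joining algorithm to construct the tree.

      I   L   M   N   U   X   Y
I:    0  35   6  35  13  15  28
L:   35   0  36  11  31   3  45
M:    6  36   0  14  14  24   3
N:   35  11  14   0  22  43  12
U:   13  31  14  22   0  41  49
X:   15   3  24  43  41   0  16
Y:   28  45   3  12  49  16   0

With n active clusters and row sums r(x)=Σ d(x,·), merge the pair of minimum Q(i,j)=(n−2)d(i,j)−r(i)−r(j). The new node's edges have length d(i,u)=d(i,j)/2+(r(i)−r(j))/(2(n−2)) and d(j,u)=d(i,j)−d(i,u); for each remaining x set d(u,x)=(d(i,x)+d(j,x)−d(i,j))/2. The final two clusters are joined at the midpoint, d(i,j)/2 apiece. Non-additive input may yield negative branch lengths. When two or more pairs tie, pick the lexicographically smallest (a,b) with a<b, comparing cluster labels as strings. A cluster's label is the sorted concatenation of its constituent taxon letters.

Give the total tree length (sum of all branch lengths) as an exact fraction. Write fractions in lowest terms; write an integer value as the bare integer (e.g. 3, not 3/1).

step 1: merge (L,X) at d=3, Q=-288; branch lengths L→17/5, X→-2/5; new cluster LX
  updated: d(I,LX)=47/2, d(LX,M)=57/2, d(LX,N)=51/2, d(LX,U)=69/2, d(LX,Y)=29
step 2: merge (I,U) at d=13, Q=-186; branch lengths I→25/8, U→79/8; new cluster IU
  updated: d(IU,LX)=45/2, d(IU,M)=7/2, d(IU,N)=22, d(IU,Y)=32
step 3: merge (IU,M) at d=7/2, Q=-237/2; branch lengths IU→83/12, M→-41/12; new cluster IMU
  updated: d(IMU,LX)=95/4, d(IMU,N)=65/4, d(IMU,Y)=63/4
step 4: merge (IMU,LX) at d=95/4, Q=-173/2; branch lengths IMU→25/4, LX→35/2; new cluster ILMUX
  updated: d(ILMUX,N)=9, d(ILMUX,Y)=21/2
step 5: merge (ILMUX,N) at d=9, Q=-63/2; branch lengths ILMUX→15/4, N→21/4; new cluster ILMNUX
  updated: d(ILMNUX,Y)=27/4
step 6: merge (ILMNUX,Y) at d=27/4; branch lengths ILMNUX→27/8, Y→27/8; new cluster ILMNUXY
final tree: (((((I:25/8,U:79/8):83/12,M:-41/12):25/4,(L:17/5,X:-2/5):35/2):15/4,N:21/4):27/8,Y:27/8)
total length: 59

59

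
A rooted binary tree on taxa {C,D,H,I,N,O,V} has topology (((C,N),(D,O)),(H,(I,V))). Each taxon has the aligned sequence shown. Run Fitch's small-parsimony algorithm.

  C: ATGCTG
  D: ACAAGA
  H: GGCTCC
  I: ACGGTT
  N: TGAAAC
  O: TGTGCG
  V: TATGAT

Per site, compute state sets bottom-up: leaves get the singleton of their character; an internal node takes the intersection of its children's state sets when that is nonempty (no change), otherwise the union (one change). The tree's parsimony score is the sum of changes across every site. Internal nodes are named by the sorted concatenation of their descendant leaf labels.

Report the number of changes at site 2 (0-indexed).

5

CN@0: {A} ∪ {T} = {A,T} (union, +1)
DO@0: {A} ∪ {T} = {A,T} (union, +1)
CDNO@0: {A,T} ∩ {A,T} = {A,T} (intersection, +0)
IV@0: {A} ∪ {T} = {A,T} (union, +1)
HIV@0: {G} ∪ {A,T} = {A,G,T} (union, +1)
CDHINOV@0: {A,T} ∩ {A,G,T} = {A,T} (intersection, +0)
CN@1: {T} ∪ {G} = {G,T} (union, +1)
DO@1: {C} ∪ {G} = {C,G} (union, +1)
CDNO@1: {G,T} ∩ {C,G} = {G} (intersection, +0)
IV@1: {C} ∪ {A} = {A,C} (union, +1)
HIV@1: {G} ∪ {A,C} = {A,C,G} (union, +1)
CDHINOV@1: {G} ∩ {A,C,G} = {G} (intersection, +0)
CN@2: {G} ∪ {A} = {A,G} (union, +1)
DO@2: {A} ∪ {T} = {A,T} (union, +1)
CDNO@2: {A,G} ∩ {A,T} = {A} (intersection, +0)
IV@2: {G} ∪ {T} = {G,T} (union, +1)
HIV@2: {C} ∪ {G,T} = {C,G,T} (union, +1)
CDHINOV@2: {A} ∪ {C,G,T} = {A,C,G,T} (union, +1)
CN@3: {C} ∪ {A} = {A,C} (union, +1)
DO@3: {A} ∪ {G} = {A,G} (union, +1)
CDNO@3: {A,C} ∩ {A,G} = {A} (intersection, +0)
IV@3: {G} ∩ {G} = {G} (intersection, +0)
HIV@3: {T} ∪ {G} = {G,T} (union, +1)
CDHINOV@3: {A} ∪ {G,T} = {A,G,T} (union, +1)
CN@4: {T} ∪ {A} = {A,T} (union, +1)
DO@4: {G} ∪ {C} = {C,G} (union, +1)
CDNO@4: {A,T} ∪ {C,G} = {A,C,G,T} (union, +1)
IV@4: {T} ∪ {A} = {A,T} (union, +1)
HIV@4: {C} ∪ {A,T} = {A,C,T} (union, +1)
CDHINOV@4: {A,C,G,T} ∩ {A,C,T} = {A,C,T} (intersection, +0)
CN@5: {G} ∪ {C} = {C,G} (union, +1)
DO@5: {A} ∪ {G} = {A,G} (union, +1)
CDNO@5: {C,G} ∩ {A,G} = {G} (intersection, +0)
IV@5: {T} ∩ {T} = {T} (intersection, +0)
HIV@5: {C} ∪ {T} = {C,T} (union, +1)
CDHINOV@5: {G} ∪ {C,T} = {C,G,T} (union, +1)
per-site changes: [4, 4, 5, 4, 5, 4]; total = 26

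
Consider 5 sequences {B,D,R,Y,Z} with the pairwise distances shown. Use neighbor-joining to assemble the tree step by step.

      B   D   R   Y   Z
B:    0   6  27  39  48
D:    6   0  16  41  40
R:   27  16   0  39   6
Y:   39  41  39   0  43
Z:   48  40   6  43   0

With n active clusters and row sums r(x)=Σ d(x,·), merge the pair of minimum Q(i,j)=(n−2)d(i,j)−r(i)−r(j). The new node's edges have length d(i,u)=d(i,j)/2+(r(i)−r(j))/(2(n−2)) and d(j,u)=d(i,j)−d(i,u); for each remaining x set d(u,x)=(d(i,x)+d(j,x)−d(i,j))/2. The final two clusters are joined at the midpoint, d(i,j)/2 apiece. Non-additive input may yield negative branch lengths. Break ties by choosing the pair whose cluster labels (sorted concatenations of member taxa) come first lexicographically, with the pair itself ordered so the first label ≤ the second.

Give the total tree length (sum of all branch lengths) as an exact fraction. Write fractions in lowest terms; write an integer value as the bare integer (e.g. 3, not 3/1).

503/8

step 1: merge (R,Z) at d=6, Q=-207; branch lengths R→-31/6, Z→67/6; new cluster RZ
  updated: d(B,RZ)=69/2, d(D,RZ)=25, d(RZ,Y)=38
step 2: merge (B,D) at d=6, Q=-279/2; branch lengths B→39/8, D→9/8; new cluster BD
  updated: d(BD,RZ)=107/4, d(BD,Y)=37
step 3: merge (BD,RZ) at d=107/4, Q=-407/4; branch lengths BD→103/8, RZ→111/8; new cluster BDRZ
  updated: d(BDRZ,Y)=193/8
step 4: merge (BDRZ,Y) at d=193/8; branch lengths BDRZ→193/16, Y→193/16; new cluster BDRYZ
final tree: (((B:39/8,D:9/8):103/8,(R:-31/6,Z:67/6):111/8):193/16,Y:193/16)
total length: 503/8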